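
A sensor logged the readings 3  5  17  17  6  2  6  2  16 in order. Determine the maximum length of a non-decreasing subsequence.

Let dp[i] be the length of the longest such subsequence ending at index i:
i:      1  2  3  4  5  6  7  8  9
a[i]:   3  5 17 17  6  2  6  2 16
dp:     1  2  3  4  3  1  4  2  5
Maximum dp value is 5.

5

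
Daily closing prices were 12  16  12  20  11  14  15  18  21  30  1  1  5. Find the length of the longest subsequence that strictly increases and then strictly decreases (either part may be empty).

inc[i] = longest strictly increasing subsequence ending at i; dec[i] = longest strictly decreasing subsequence starting at i:
i:      1  2  3  4  5  6  7  8  9 10 11 12 13
a[i]:  12 16 12 20 11 14 15 18 21 30  1  1  5
inc:    1  2  1  3  1  2  3  4  5  6  1  1  2
dec:    3  4  3  3  2  2  2  2  2  2  1  1  1
Best peak at i=10 (value 30): inc=6, dec=2, length 6+2−1 = 7.

7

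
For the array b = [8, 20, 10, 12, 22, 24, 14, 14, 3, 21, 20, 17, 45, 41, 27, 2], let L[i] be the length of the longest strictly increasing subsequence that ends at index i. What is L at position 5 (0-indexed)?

5

dp[i] = 1 + max{dp[j] : j<i, b[j]<b[i]} (or 1 if no such j):
i:      0  1  2  3  4  5  6  7  8  9 10 11 12 13 14 15
b[i]:   8 20 10 12 22 24 14 14  3 21 20 17 45 41 27  2
dp:     1  2  2  3  4  5  4  4  1  5  5  5  6  6  6  1
At index 5 the value is 5.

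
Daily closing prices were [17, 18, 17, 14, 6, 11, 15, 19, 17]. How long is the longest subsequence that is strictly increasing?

4

Let dp[i] be the length of the longest such subsequence ending at index i:
i:      1  2  3  4  5  6  7  8  9
a[i]:  17 18 17 14  6 11 15 19 17
dp:     1  2  1  1  1  2  3  4  4
Maximum dp value is 4.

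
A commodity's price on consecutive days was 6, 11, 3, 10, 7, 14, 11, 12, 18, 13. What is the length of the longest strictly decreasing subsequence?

3

Let dp[i] be the longest strictly decreasing subsequence ending at i:
i:      1  2  3  4  5  6  7  8  9 10
a[i]:   6 11  3 10  7 14 11 12 18 13
dp:     1  1  2  2  3  1  2  2  1  2
Maximum is 3.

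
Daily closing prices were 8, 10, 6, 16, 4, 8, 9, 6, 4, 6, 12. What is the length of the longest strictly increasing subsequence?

4

Track the smallest tail for each achievable length (strict):
8 → extends → [8]
10 → extends → [8, 10]
6 → replaces 8 → [6, 10]
16 → extends → [6, 10, 16]
4 → replaces 6 → [4, 10, 16]
8 → replaces 10 → [4, 8, 16]
9 → replaces 16 → [4, 8, 9]
6 → replaces 8 → [4, 6, 9]
4 → already a tail → [4, 6, 9]
6 → already a tail → [4, 6, 9]
12 → extends → [4, 6, 9, 12]
Four tails, so the longest strictly increasing subsequence has length 4 (e.g. 6, 8, 9, 12).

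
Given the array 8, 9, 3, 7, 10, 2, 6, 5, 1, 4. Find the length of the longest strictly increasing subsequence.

3

Track the smallest tail for each achievable length (strict):
8 → extends → [8]
9 → extends → [8, 9]
3 → replaces 8 → [3, 9]
7 → replaces 9 → [3, 7]
10 → extends → [3, 7, 10]
2 → replaces 3 → [2, 7, 10]
6 → replaces 7 → [2, 6, 10]
5 → replaces 6 → [2, 5, 10]
1 → replaces 2 → [1, 5, 10]
4 → replaces 5 → [1, 4, 10]
Three tails, so the longest strictly increasing subsequence has length 3 (e.g. 8, 9, 10).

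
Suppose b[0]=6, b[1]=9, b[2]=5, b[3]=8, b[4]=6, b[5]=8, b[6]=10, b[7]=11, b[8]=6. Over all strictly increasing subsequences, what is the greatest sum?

Let S[i] be the best sum of a strictly increasing subsequence ending at i:
i:      0  1  2  3  4  5  6  7  8
b[i]:   6  9  5  8  6  8 10 11  6
S:      6 15  5 14 11 19 29 40 11
Maximum is 40 (e.g. 5 + 6 + 8 + 10 + 11).

40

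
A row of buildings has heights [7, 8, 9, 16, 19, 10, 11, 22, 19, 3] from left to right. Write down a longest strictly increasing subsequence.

7, 8, 9, 16, 19, 22

Patience tails give the LIS length; then backtrack through the dp parents:
7 → extends → [7]
8 → extends → [7, 8]
9 → extends → [7, 8, 9]
16 → extends → [7, 8, 9, 16]
19 → extends → [7, 8, 9, 16, 19]
10 → replaces 16 → [7, 8, 9, 10, 19]
11 → replaces 19 → [7, 8, 9, 10, 11]
22 → extends → [7, 8, 9, 10, 11, 22]
19 → replaces 22 → [7, 8, 9, 10, 11, 19]
3 → replaces 7 → [3, 8, 9, 10, 11, 19]
Length 6; one witness is 7, 8, 9, 16, 19, 22.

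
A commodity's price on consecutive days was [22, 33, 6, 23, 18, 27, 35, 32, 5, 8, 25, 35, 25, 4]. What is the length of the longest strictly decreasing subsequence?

Negate each value so 'decreasing' becomes 'increasing', then run patience tails on the negated sequence:
-22 → extends → [-22]
-33 → replaces -22 → [-33]
-6 → extends → [-33, -6]
-23 → replaces -6 → [-33, -23]
-18 → extends → [-33, -23, -18]
-27 → replaces -23 → [-33, -27, -18]
-35 → replaces -33 → [-35, -27, -18]
-32 → replaces -27 → [-35, -32, -18]
-5 → extends → [-35, -32, -18, -5]
-8 → replaces -5 → [-35, -32, -18, -8]
-25 → replaces -18 → [-35, -32, -25, -8]
-35 → already a tail → [-35, -32, -25, -8]
-25 → already a tail → [-35, -32, -25, -8]
-4 → extends → [-35, -32, -25, -8, -4]
Five tails, so the longest strictly decreasing subsequence of the original has length 5.

5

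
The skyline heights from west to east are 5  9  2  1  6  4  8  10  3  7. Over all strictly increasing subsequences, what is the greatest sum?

29

Let S[i] be the best sum of a strictly increasing subsequence ending at i:
i:      1  2  3  4  5  6  7  8  9 10
a[i]:   5  9  2  1  6  4  8 10  3  7
S:      5 14  2  1 11  6 19 29  5 18
Maximum is 29 (e.g. 5 + 6 + 8 + 10).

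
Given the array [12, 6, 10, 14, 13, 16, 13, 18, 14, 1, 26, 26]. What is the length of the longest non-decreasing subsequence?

Track the smallest tail for each achievable length (allowing ties):
12 → extends → [12]
6 → replaces 12 → [6]
10 → extends → [6, 10]
14 → extends → [6, 10, 14]
13 → replaces 14 → [6, 10, 13]
16 → extends → [6, 10, 13, 16]
13 → replaces 16 → [6, 10, 13, 13]
18 → extends → [6, 10, 13, 13, 18]
14 → replaces 18 → [6, 10, 13, 13, 14]
1 → replaces 6 → [1, 10, 13, 13, 14]
26 → extends → [1, 10, 13, 13, 14, 26]
26 → extends → [1, 10, 13, 13, 14, 26, 26]
Seven tails, so the longest non-decreasing subsequence has length 7 (e.g. 6, 10, 14, 16, 18, 26, 26).

7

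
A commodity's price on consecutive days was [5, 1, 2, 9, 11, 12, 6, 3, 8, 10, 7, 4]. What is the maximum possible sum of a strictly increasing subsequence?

37

Let S[i] be the best sum of a strictly increasing subsequence ending at i:
i:      1  2  3  4  5  6  7  8  9 10 11 12
a[i]:   5  1  2  9 11 12  6  3  8 10  7  4
S:      5  1  3 14 25 37 11  6 19 29 18 10
Maximum is 37 (e.g. 5 + 9 + 11 + 12).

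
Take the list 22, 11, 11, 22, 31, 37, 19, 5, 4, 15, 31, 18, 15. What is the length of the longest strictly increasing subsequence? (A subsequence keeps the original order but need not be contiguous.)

Track the smallest tail for each achievable length (strict):
22 → extends → [22]
11 → replaces 22 → [11]
11 → already a tail → [11]
22 → extends → [11, 22]
31 → extends → [11, 22, 31]
37 → extends → [11, 22, 31, 37]
19 → replaces 22 → [11, 19, 31, 37]
5 → replaces 11 → [5, 19, 31, 37]
4 → replaces 5 → [4, 19, 31, 37]
15 → replaces 19 → [4, 15, 31, 37]
31 → already a tail → [4, 15, 31, 37]
18 → replaces 31 → [4, 15, 18, 37]
15 → already a tail → [4, 15, 18, 37]
Four tails, so the longest strictly increasing subsequence has length 4 (e.g. 11, 22, 31, 37).

4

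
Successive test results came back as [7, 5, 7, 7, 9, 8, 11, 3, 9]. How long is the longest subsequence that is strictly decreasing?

Let dp[i] be the longest strictly decreasing subsequence ending at i:
i:      1  2  3  4  5  6  7  8  9
a[i]:   7  5  7  7  9  8 11  3  9
dp:     1  2  1  1  1  2  1  3  2
Maximum is 3.

3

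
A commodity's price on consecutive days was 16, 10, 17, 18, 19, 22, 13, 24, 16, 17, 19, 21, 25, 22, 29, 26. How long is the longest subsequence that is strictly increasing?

8

Track the smallest tail for each achievable length (strict):
16 → extends → [16]
10 → replaces 16 → [10]
17 → extends → [10, 17]
18 → extends → [10, 17, 18]
19 → extends → [10, 17, 18, 19]
22 → extends → [10, 17, 18, 19, 22]
13 → replaces 17 → [10, 13, 18, 19, 22]
24 → extends → [10, 13, 18, 19, 22, 24]
16 → replaces 18 → [10, 13, 16, 19, 22, 24]
17 → replaces 19 → [10, 13, 16, 17, 22, 24]
19 → replaces 22 → [10, 13, 16, 17, 19, 24]
21 → replaces 24 → [10, 13, 16, 17, 19, 21]
25 → extends → [10, 13, 16, 17, 19, 21, 25]
22 → replaces 25 → [10, 13, 16, 17, 19, 21, 22]
29 → extends → [10, 13, 16, 17, 19, 21, 22, 29]
26 → replaces 29 → [10, 13, 16, 17, 19, 21, 22, 26]
Eight tails, so the longest strictly increasing subsequence has length 8 (e.g. 16, 17, 18, 19, 22, 24, 25, 29).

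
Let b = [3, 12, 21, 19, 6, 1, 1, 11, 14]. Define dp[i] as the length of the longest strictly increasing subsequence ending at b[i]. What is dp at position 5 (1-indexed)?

dp[i] = 1 + max{dp[j] : j<i, b[j]<b[i]} (or 1 if no such j):
i:      1  2  3  4  5  6  7  8  9
b[i]:   3 12 21 19  6  1  1 11 14
dp:     1  2  3  3  2  1  1  3  4
At index 5 the value is 2.

2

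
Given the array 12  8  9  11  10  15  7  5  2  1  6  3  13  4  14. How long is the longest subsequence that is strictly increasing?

5

Let dp[i] be the length of the longest such subsequence ending at index i:
i:      1  2  3  4  5  6  7  8  9 10 11 12 13 14 15
a[i]:  12  8  9 11 10 15  7  5  2  1  6  3 13  4 14
dp:     1  1  2  3  3  4  1  1  1  1  2  2  4  3  5
Maximum dp value is 5.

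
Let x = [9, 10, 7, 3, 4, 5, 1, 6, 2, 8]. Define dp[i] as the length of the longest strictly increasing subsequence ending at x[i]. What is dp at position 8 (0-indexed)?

2

dp[i] = 1 + max{dp[j] : j<i, x[j]<x[i]} (or 1 if no such j):
i:      0  1  2  3  4  5  6  7  8  9
x[i]:   9 10  7  3  4  5  1  6  2  8
dp:     1  2  1  1  2  3  1  4  2  5
At index 8 the value is 2.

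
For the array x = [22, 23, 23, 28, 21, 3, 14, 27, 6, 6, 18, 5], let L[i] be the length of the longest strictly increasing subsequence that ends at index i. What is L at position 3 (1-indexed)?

dp[i] = 1 + max{dp[j] : j<i, x[j]<x[i]} (or 1 if no such j):
i:      1  2  3  4  5  6  7  8  9 10 11 12
x[i]:  22 23 23 28 21  3 14 27  6  6 18  5
dp:     1  2  2  3  1  1  2  3  2  2  3  2
At index 3 the value is 2.

2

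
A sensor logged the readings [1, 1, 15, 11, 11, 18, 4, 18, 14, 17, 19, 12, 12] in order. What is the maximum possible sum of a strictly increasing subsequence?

62

Let S[i] be the best sum of a strictly increasing subsequence ending at i:
i:      1  2  3  4  5  6  7  8  9 10 11 12 13
a[i]:   1  1 15 11 11 18  4 18 14 17 19 12 12
S:      1  1 16 12 12 34  5 34 26 43 62 24 24
Maximum is 62 (e.g. 1 + 11 + 14 + 17 + 19).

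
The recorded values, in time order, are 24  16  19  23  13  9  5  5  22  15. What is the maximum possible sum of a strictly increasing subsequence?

Let S[i] be the best sum of a strictly increasing subsequence ending at i:
i:      1  2  3  4  5  6  7  8  9 10
a[i]:  24 16 19 23 13  9  5  5 22 15
S:     24 16 35 58 13  9  5  5 57 28
Maximum is 58 (e.g. 16 + 19 + 23).

58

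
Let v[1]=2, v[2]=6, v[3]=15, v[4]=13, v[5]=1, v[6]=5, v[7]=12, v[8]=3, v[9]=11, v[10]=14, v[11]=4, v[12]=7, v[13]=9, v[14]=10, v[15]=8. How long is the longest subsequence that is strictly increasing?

6

Let dp[i] be the length of the longest such subsequence ending at index i:
i:      1  2  3  4  5  6  7  8  9 10 11 12 13 14 15
v[i]:   2  6 15 13  1  5 12  3 11 14  4  7  9 10  8
dp:     1  2  3  3  1  2  3  2  3  4  3  4  5  6  5
Maximum dp value is 6.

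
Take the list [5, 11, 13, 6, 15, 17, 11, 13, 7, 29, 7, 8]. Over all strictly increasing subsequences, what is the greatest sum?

Let S[i] be the best sum of a strictly increasing subsequence ending at i:
i:      1  2  3  4  5  6  7  8  9 10 11 12
a[i]:   5 11 13  6 15 17 11 13  7 29  7  8
S:      5 16 29 11 44 61 22 35 18 90 18 26
Maximum is 90 (e.g. 5 + 11 + 13 + 15 + 17 + 29).

90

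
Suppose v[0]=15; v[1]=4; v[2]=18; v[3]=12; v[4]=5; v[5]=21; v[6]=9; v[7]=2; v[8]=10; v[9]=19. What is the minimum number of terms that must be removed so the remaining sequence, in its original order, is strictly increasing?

5

Fewest deletions = n − (longest strictly increasing subsequence).
i:      0  1  2  3  4  5  6  7  8  9
v[i]:  15  4 18 12  5 21  9  2 10 19
dp:     1  1  2  2  2  3  3  1  4  5
max dp = 5, so deletions = 10 − 5 = 5.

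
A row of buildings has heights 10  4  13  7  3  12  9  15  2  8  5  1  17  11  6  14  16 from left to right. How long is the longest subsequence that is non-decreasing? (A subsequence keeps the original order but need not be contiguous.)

6

Track the smallest tail for each achievable length (allowing ties):
10 → extends → [10]
4 → replaces 10 → [4]
13 → extends → [4, 13]
7 → replaces 13 → [4, 7]
3 → replaces 4 → [3, 7]
12 → extends → [3, 7, 12]
9 → replaces 12 → [3, 7, 9]
15 → extends → [3, 7, 9, 15]
2 → replaces 3 → [2, 7, 9, 15]
8 → replaces 9 → [2, 7, 8, 15]
5 → replaces 7 → [2, 5, 8, 15]
1 → replaces 2 → [1, 5, 8, 15]
17 → extends → [1, 5, 8, 15, 17]
11 → replaces 15 → [1, 5, 8, 11, 17]
6 → replaces 8 → [1, 5, 6, 11, 17]
14 → replaces 17 → [1, 5, 6, 11, 14]
16 → extends → [1, 5, 6, 11, 14, 16]
Six tails, so the longest non-decreasing subsequence has length 6 (e.g. 4, 7, 9, 11, 14, 16).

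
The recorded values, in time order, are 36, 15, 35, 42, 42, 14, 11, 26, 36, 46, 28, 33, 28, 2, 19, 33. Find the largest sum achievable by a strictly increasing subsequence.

138

Let S[i] be the best sum of a strictly increasing subsequence ending at i:
i:       1   2   3   4   5   6   7   8   9  10  11  12  13  14  15  16
a[i]:   36  15  35  42  42  14  11  26  36  46  28  33  28   2  19  33
S:      36  15  50  92  92  14  11  41  86 138  69 102  69   2  34 102
Maximum is 138 (e.g. 15 + 35 + 42 + 46).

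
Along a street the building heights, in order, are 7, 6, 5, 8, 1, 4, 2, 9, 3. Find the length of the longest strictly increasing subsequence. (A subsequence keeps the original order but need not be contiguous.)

Track the smallest tail for each achievable length (strict):
7 → extends → [7]
6 → replaces 7 → [6]
5 → replaces 6 → [5]
8 → extends → [5, 8]
1 → replaces 5 → [1, 8]
4 → replaces 8 → [1, 4]
2 → replaces 4 → [1, 2]
9 → extends → [1, 2, 9]
3 → replaces 9 → [1, 2, 3]
Three tails, so the longest strictly increasing subsequence has length 3 (e.g. 7, 8, 9).

3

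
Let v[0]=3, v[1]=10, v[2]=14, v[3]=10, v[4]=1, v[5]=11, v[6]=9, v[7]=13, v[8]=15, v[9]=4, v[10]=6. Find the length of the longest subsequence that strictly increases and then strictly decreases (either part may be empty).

inc[i] = longest strictly increasing subsequence ending at i; dec[i] = longest strictly decreasing subsequence starting at i:
i:      0  1  2  3  4  5  6  7  8  9 10
v[i]:   3 10 14 10  1 11  9 13 15  4  6
inc:    1  2  3  2  1  3  2  4  5  2  3
dec:    2  3  4  3  1  3  2  2  2  1  1
Best peak at i=2 (value 14): inc=3, dec=4, length 3+4−1 = 6.

6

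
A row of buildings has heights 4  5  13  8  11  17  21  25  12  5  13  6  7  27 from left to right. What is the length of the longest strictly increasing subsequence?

8

Track the smallest tail for each achievable length (strict):
4 → extends → [4]
5 → extends → [4, 5]
13 → extends → [4, 5, 13]
8 → replaces 13 → [4, 5, 8]
11 → extends → [4, 5, 8, 11]
17 → extends → [4, 5, 8, 11, 17]
21 → extends → [4, 5, 8, 11, 17, 21]
25 → extends → [4, 5, 8, 11, 17, 21, 25]
12 → replaces 17 → [4, 5, 8, 11, 12, 21, 25]
5 → already a tail → [4, 5, 8, 11, 12, 21, 25]
13 → replaces 21 → [4, 5, 8, 11, 12, 13, 25]
6 → replaces 8 → [4, 5, 6, 11, 12, 13, 25]
7 → replaces 11 → [4, 5, 6, 7, 12, 13, 25]
27 → extends → [4, 5, 6, 7, 12, 13, 25, 27]
Eight tails, so the longest strictly increasing subsequence has length 8 (e.g. 4, 5, 8, 11, 17, 21, 25, 27).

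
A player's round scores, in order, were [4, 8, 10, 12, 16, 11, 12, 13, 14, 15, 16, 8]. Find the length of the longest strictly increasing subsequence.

9

Let dp[i] be the length of the longest such subsequence ending at index i:
i:      1  2  3  4  5  6  7  8  9 10 11 12
a[i]:   4  8 10 12 16 11 12 13 14 15 16  8
dp:     1  2  3  4  5  4  5  6  7  8  9  2
Maximum dp value is 9.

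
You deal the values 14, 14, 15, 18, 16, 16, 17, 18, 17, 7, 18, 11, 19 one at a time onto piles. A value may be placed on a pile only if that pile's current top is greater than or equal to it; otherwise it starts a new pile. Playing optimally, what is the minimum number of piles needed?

Place each on the leftmost legal pile:
14 → new pile 1 (tops now [14])
14 → pile 1 (tops now [14])
15 → new pile 2 (tops now [14, 15])
18 → new pile 3 (tops now [14, 15, 18])
16 → pile 3 (tops now [14, 15, 16])
16 → pile 3 (tops now [14, 15, 16])
17 → new pile 4 (tops now [14, 15, 16, 17])
18 → new pile 5 (tops now [14, 15, 16, 17, 18])
17 → pile 4 (tops now [14, 15, 16, 17, 18])
7 → pile 1 (tops now [7, 15, 16, 17, 18])
18 → pile 5 (tops now [7, 15, 16, 17, 18])
11 → pile 2 (tops now [7, 11, 16, 17, 18])
19 → new pile 6 (tops now [7, 11, 16, 17, 18, 19])
Six piles.

6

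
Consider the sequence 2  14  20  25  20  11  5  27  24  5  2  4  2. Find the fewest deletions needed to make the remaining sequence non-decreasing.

Fewest deletions = n − (longest non-decreasing subsequence).
i:      1  2  3  4  5  6  7  8  9 10 11 12 13
a[i]:   2 14 20 25 20 11  5 27 24  5  2  4  2
dp:     1  2  3  4  4  2  2  5  5  3  2  3  3
max dp = 5, so deletions = 13 − 5 = 8.

8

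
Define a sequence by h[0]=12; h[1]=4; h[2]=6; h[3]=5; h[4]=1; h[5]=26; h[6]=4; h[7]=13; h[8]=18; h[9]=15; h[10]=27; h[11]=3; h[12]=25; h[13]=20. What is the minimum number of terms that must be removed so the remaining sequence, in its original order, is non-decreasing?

9

Fewest deletions = n − (longest non-decreasing subsequence).
i:      0  1  2  3  4  5  6  7  8  9 10 11 12 13
h[i]:  12  4  6  5  1 26  4 13 18 15 27  3 25 20
dp:     1  1  2  2  1  3  2  3  4  4  5  2  5  5
max dp = 5, so deletions = 14 − 5 = 9.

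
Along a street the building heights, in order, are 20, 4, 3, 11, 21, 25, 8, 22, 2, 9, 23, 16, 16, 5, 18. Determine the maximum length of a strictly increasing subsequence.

5

Let dp[i] be the length of the longest such subsequence ending at index i:
i:      1  2  3  4  5  6  7  8  9 10 11 12 13 14 15
a[i]:  20  4  3 11 21 25  8 22  2  9 23 16 16  5 18
dp:     1  1  1  2  3  4  2  4  1  3  5  4  4  2  5
Maximum dp value is 5.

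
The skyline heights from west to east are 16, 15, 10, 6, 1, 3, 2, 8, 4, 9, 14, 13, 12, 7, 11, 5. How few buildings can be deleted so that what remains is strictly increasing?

Fewest deletions = n − (longest strictly increasing subsequence).
i:      1  2  3  4  5  6  7  8  9 10 11 12 13 14 15 16
a[i]:  16 15 10  6  1  3  2  8  4  9 14 13 12  7 11  5
dp:     1  1  1  1  1  2  2  3  3  4  5  5  5  4  5  4
max dp = 5, so deletions = 16 − 5 = 11.

11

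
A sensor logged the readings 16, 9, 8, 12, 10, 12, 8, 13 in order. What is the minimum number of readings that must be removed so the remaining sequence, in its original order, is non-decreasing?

4

Fewest deletions = n − (longest non-decreasing subsequence).
Patience tails:
16 → extends → [16]
9 → replaces 16 → [9]
8 → replaces 9 → [8]
12 → extends → [8, 12]
10 → replaces 12 → [8, 10]
12 → extends → [8, 10, 12]
8 → replaces 10 → [8, 8, 12]
13 → extends → [8, 8, 12, 13]
Longest non-decreasing subsequence has length 4, so deletions = 8 − 4 = 4.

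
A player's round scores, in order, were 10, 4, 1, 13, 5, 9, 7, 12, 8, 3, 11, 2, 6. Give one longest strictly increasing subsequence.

Patience tails give the LIS length; then backtrack through the dp parents:
10 → extends → [10]
4 → replaces 10 → [4]
1 → replaces 4 → [1]
13 → extends → [1, 13]
5 → replaces 13 → [1, 5]
9 → extends → [1, 5, 9]
7 → replaces 9 → [1, 5, 7]
12 → extends → [1, 5, 7, 12]
8 → replaces 12 → [1, 5, 7, 8]
3 → replaces 5 → [1, 3, 7, 8]
11 → extends → [1, 3, 7, 8, 11]
2 → replaces 3 → [1, 2, 7, 8, 11]
6 → replaces 7 → [1, 2, 6, 8, 11]
Length 5; one witness is 4, 5, 7, 8, 11.

4, 5, 7, 8, 11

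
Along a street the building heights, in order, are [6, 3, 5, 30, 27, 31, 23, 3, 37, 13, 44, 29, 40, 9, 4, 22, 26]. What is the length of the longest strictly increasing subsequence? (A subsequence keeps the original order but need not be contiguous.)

6

Let dp[i] be the length of the longest such subsequence ending at index i:
i:      1  2  3  4  5  6  7  8  9 10 11 12 13 14 15 16 17
a[i]:   6  3  5 30 27 31 23  3 37 13 44 29 40  9  4 22 26
dp:     1  1  2  3  3  4  3  1  5  3  6  4  6  3  2  4  5
Maximum dp value is 6.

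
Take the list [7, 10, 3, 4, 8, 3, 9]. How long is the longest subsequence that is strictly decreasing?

3

Let dp[i] be the longest strictly decreasing subsequence ending at i:
i:      1  2  3  4  5  6  7
a[i]:   7 10  3  4  8  3  9
dp:     1  1  2  2  2  3  2
Maximum is 3.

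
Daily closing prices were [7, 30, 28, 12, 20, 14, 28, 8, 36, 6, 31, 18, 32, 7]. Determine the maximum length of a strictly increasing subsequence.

6

Track the smallest tail for each achievable length (strict):
7 → extends → [7]
30 → extends → [7, 30]
28 → replaces 30 → [7, 28]
12 → replaces 28 → [7, 12]
20 → extends → [7, 12, 20]
14 → replaces 20 → [7, 12, 14]
28 → extends → [7, 12, 14, 28]
8 → replaces 12 → [7, 8, 14, 28]
36 → extends → [7, 8, 14, 28, 36]
6 → replaces 7 → [6, 8, 14, 28, 36]
31 → replaces 36 → [6, 8, 14, 28, 31]
18 → replaces 28 → [6, 8, 14, 18, 31]
32 → extends → [6, 8, 14, 18, 31, 32]
7 → replaces 8 → [6, 7, 14, 18, 31, 32]
Six tails, so the longest strictly increasing subsequence has length 6 (e.g. 7, 12, 20, 28, 31, 32).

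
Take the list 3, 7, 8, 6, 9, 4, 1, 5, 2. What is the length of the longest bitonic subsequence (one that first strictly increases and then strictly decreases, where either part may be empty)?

inc[i] = longest strictly increasing subsequence ending at i; dec[i] = longest strictly decreasing subsequence starting at i:
i:     1 2 3 4 5 6 7 8 9
a[i]:  3 7 8 6 9 4 1 5 2
inc:   1 2 3 2 4 2 1 3 2
dec:   2 4 4 3 3 2 1 2 1
Best peak at i=3 (value 8): inc=3, dec=4, length 3+4−1 = 6.

6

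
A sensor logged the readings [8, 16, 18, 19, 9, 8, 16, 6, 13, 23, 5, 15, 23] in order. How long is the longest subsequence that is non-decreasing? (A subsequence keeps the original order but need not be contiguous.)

Track the smallest tail for each achievable length (allowing ties):
8 → extends → [8]
16 → extends → [8, 16]
18 → extends → [8, 16, 18]
19 → extends → [8, 16, 18, 19]
9 → replaces 16 → [8, 9, 18, 19]
8 → replaces 9 → [8, 8, 18, 19]
16 → replaces 18 → [8, 8, 16, 19]
6 → replaces 8 → [6, 8, 16, 19]
13 → replaces 16 → [6, 8, 13, 19]
23 → extends → [6, 8, 13, 19, 23]
5 → replaces 6 → [5, 8, 13, 19, 23]
15 → replaces 19 → [5, 8, 13, 15, 23]
23 → extends → [5, 8, 13, 15, 23, 23]
Six tails, so the longest non-decreasing subsequence has length 6 (e.g. 8, 16, 18, 19, 23, 23).

6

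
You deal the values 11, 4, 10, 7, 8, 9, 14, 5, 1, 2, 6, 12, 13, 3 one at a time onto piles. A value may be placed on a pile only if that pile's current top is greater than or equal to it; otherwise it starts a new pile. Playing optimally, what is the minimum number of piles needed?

Place each on the leftmost legal pile:
11 → new pile 1 (tops now [11])
4 → pile 1 (tops now [4])
10 → new pile 2 (tops now [4, 10])
7 → pile 2 (tops now [4, 7])
8 → new pile 3 (tops now [4, 7, 8])
9 → new pile 4 (tops now [4, 7, 8, 9])
14 → new pile 5 (tops now [4, 7, 8, 9, 14])
5 → pile 2 (tops now [4, 5, 8, 9, 14])
1 → pile 1 (tops now [1, 5, 8, 9, 14])
2 → pile 2 (tops now [1, 2, 8, 9, 14])
6 → pile 3 (tops now [1, 2, 6, 9, 14])
12 → pile 5 (tops now [1, 2, 6, 9, 12])
13 → new pile 6 (tops now [1, 2, 6, 9, 12, 13])
3 → pile 3 (tops now [1, 2, 3, 9, 12, 13])
Six piles.

6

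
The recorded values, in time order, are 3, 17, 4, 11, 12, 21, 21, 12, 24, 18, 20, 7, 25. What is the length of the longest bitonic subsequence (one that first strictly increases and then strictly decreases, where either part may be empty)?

8

inc[i] = longest strictly increasing subsequence ending at i; dec[i] = longest strictly decreasing subsequence starting at i:
i:      1  2  3  4  5  6  7  8  9 10 11 12 13
a[i]:   3 17  4 11 12 21 21 12 24 18 20  7 25
inc:    1  2  2  3  4  5  5  4  6  5  6  3  7
dec:    1  3  1  2  2  3  3  2  3  2  2  1  1
Best peak at i=9 (value 24): inc=6, dec=3, length 6+3−1 = 8.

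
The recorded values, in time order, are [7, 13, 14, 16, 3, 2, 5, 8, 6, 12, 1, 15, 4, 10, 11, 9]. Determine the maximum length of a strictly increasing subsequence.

Let dp[i] be the length of the longest such subsequence ending at index i:
i:      1  2  3  4  5  6  7  8  9 10 11 12 13 14 15 16
a[i]:   7 13 14 16  3  2  5  8  6 12  1 15  4 10 11  9
dp:     1  2  3  4  1  1  2  3  3  4  1  5  2  4  5  4
Maximum dp value is 5.

5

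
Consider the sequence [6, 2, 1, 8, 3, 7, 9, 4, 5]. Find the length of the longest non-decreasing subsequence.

4

Track the smallest tail for each achievable length (allowing ties):
6 → extends → [6]
2 → replaces 6 → [2]
1 → replaces 2 → [1]
8 → extends → [1, 8]
3 → replaces 8 → [1, 3]
7 → extends → [1, 3, 7]
9 → extends → [1, 3, 7, 9]
4 → replaces 7 → [1, 3, 4, 9]
5 → replaces 9 → [1, 3, 4, 5]
Four tails, so the longest non-decreasing subsequence has length 4 (e.g. 2, 3, 7, 9).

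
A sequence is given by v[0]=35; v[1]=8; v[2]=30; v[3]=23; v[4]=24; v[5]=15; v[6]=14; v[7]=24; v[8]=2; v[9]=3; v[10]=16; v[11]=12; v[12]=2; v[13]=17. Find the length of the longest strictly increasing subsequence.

Track the smallest tail for each achievable length (strict):
35 → extends → [35]
8 → replaces 35 → [8]
30 → extends → [8, 30]
23 → replaces 30 → [8, 23]
24 → extends → [8, 23, 24]
15 → replaces 23 → [8, 15, 24]
14 → replaces 15 → [8, 14, 24]
24 → already a tail → [8, 14, 24]
2 → replaces 8 → [2, 14, 24]
3 → replaces 14 → [2, 3, 24]
16 → replaces 24 → [2, 3, 16]
12 → replaces 16 → [2, 3, 12]
2 → already a tail → [2, 3, 12]
17 → extends → [2, 3, 12, 17]
Four tails, so the longest strictly increasing subsequence has length 4 (e.g. 8, 15, 16, 17).

4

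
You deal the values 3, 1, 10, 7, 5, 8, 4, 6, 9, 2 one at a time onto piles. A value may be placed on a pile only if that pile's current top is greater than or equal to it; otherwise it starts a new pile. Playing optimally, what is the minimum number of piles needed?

4

Place each on the leftmost legal pile:
3 → new pile 1 (tops now [3])
1 → pile 1 (tops now [1])
10 → new pile 2 (tops now [1, 10])
7 → pile 2 (tops now [1, 7])
5 → pile 2 (tops now [1, 5])
8 → new pile 3 (tops now [1, 5, 8])
4 → pile 2 (tops now [1, 4, 8])
6 → pile 3 (tops now [1, 4, 6])
9 → new pile 4 (tops now [1, 4, 6, 9])
2 → pile 2 (tops now [1, 2, 6, 9])
Four piles.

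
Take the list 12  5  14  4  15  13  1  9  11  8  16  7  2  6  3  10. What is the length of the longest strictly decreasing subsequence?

7

Let dp[i] be the longest strictly decreasing subsequence ending at i:
i:      1  2  3  4  5  6  7  8  9 10 11 12 13 14 15 16
a[i]:  12  5 14  4 15 13  1  9 11  8 16  7  2  6  3 10
dp:     1  2  1  3  1  2  4  3  3  4  1  5  6  6  7  4
Maximum is 7.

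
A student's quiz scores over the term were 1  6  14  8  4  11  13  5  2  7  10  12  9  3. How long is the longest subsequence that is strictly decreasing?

Let dp[i] be the longest strictly decreasing subsequence ending at i:
i:      1  2  3  4  5  6  7  8  9 10 11 12 13 14
a[i]:   1  6 14  8  4 11 13  5  2  7 10 12  9  3
dp:     1  1  1  2  3  2  2  3  4  3  3  3  4  5
Maximum is 5.

5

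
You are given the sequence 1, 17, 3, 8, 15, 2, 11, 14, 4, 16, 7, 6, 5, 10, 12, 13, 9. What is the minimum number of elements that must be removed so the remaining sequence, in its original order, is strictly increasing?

Fewest deletions = n − (longest strictly increasing subsequence).
Patience tails:
1 → extends → [1]
17 → extends → [1, 17]
3 → replaces 17 → [1, 3]
8 → extends → [1, 3, 8]
15 → extends → [1, 3, 8, 15]
2 → replaces 3 → [1, 2, 8, 15]
11 → replaces 15 → [1, 2, 8, 11]
14 → extends → [1, 2, 8, 11, 14]
4 → replaces 8 → [1, 2, 4, 11, 14]
16 → extends → [1, 2, 4, 11, 14, 16]
7 → replaces 11 → [1, 2, 4, 7, 14, 16]
6 → replaces 7 → [1, 2, 4, 6, 14, 16]
5 → replaces 6 → [1, 2, 4, 5, 14, 16]
10 → replaces 14 → [1, 2, 4, 5, 10, 16]
12 → replaces 16 → [1, 2, 4, 5, 10, 12]
13 → extends → [1, 2, 4, 5, 10, 12, 13]
9 → replaces 10 → [1, 2, 4, 5, 9, 12, 13]
Longest strictly increasing subsequence has length 7, so deletions = 17 − 7 = 10.

10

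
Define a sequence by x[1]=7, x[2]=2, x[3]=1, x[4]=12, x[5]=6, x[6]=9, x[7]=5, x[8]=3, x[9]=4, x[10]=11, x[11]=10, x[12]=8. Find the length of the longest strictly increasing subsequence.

Track the smallest tail for each achievable length (strict):
7 → extends → [7]
2 → replaces 7 → [2]
1 → replaces 2 → [1]
12 → extends → [1, 12]
6 → replaces 12 → [1, 6]
9 → extends → [1, 6, 9]
5 → replaces 6 → [1, 5, 9]
3 → replaces 5 → [1, 3, 9]
4 → replaces 9 → [1, 3, 4]
11 → extends → [1, 3, 4, 11]
10 → replaces 11 → [1, 3, 4, 10]
8 → replaces 10 → [1, 3, 4, 8]
Four tails, so the longest strictly increasing subsequence has length 4 (e.g. 2, 6, 9, 11).

4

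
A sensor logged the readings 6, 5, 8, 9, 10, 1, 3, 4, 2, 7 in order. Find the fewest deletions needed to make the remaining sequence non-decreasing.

Fewest deletions = n − (longest non-decreasing subsequence).
i:      1  2  3  4  5  6  7  8  9 10
a[i]:   6  5  8  9 10  1  3  4  2  7
dp:     1  1  2  3  4  1  2  3  2  4
max dp = 4, so deletions = 10 − 4 = 6.

6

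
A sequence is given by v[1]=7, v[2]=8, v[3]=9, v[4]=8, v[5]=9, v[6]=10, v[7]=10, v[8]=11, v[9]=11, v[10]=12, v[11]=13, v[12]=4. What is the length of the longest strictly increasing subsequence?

7

Track the smallest tail for each achievable length (strict):
7 → extends → [7]
8 → extends → [7, 8]
9 → extends → [7, 8, 9]
8 → already a tail → [7, 8, 9]
9 → already a tail → [7, 8, 9]
10 → extends → [7, 8, 9, 10]
10 → already a tail → [7, 8, 9, 10]
11 → extends → [7, 8, 9, 10, 11]
11 → already a tail → [7, 8, 9, 10, 11]
12 → extends → [7, 8, 9, 10, 11, 12]
13 → extends → [7, 8, 9, 10, 11, 12, 13]
4 → replaces 7 → [4, 8, 9, 10, 11, 12, 13]
Seven tails, so the longest strictly increasing subsequence has length 7 (e.g. 7, 8, 9, 10, 11, 12, 13).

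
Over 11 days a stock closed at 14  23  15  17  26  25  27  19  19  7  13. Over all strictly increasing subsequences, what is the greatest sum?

99

Let S[i] be the best sum of a strictly increasing subsequence ending at i:
i:      1  2  3  4  5  6  7  8  9 10 11
a[i]:  14 23 15 17 26 25 27 19 19  7 13
S:     14 37 29 46 72 71 99 65 65  7 20
Maximum is 99 (e.g. 14 + 15 + 17 + 26 + 27).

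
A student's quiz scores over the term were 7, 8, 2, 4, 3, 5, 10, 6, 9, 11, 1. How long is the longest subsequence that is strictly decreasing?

4

Negate each value so 'decreasing' becomes 'increasing', then run patience tails on the negated sequence:
-7 → extends → [-7]
-8 → replaces -7 → [-8]
-2 → extends → [-8, -2]
-4 → replaces -2 → [-8, -4]
-3 → extends → [-8, -4, -3]
-5 → replaces -4 → [-8, -5, -3]
-10 → replaces -8 → [-10, -5, -3]
-6 → replaces -5 → [-10, -6, -3]
-9 → replaces -6 → [-10, -9, -3]
-11 → replaces -10 → [-11, -9, -3]
-1 → extends → [-11, -9, -3, -1]
Four tails, so the longest strictly decreasing subsequence of the original has length 4.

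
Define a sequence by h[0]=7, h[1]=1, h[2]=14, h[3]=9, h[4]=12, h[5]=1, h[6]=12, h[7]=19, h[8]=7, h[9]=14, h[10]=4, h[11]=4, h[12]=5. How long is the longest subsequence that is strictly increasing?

Track the smallest tail for each achievable length (strict):
7 → extends → [7]
1 → replaces 7 → [1]
14 → extends → [1, 14]
9 → replaces 14 → [1, 9]
12 → extends → [1, 9, 12]
1 → already a tail → [1, 9, 12]
12 → already a tail → [1, 9, 12]
19 → extends → [1, 9, 12, 19]
7 → replaces 9 → [1, 7, 12, 19]
14 → replaces 19 → [1, 7, 12, 14]
4 → replaces 7 → [1, 4, 12, 14]
4 → already a tail → [1, 4, 12, 14]
5 → replaces 12 → [1, 4, 5, 14]
Four tails, so the longest strictly increasing subsequence has length 4 (e.g. 7, 9, 12, 19).

4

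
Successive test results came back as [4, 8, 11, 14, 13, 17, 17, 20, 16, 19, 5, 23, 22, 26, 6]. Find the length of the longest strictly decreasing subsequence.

3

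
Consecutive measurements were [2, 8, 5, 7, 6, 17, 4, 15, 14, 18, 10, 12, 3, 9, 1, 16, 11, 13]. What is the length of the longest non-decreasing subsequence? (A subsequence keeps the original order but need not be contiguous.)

6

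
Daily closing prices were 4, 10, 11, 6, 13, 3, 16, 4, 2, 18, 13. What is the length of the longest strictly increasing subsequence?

6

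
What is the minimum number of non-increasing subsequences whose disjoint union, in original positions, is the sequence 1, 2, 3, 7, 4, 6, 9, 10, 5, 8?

7

The minimum number of non-increasing subsequences covering a sequence equals the length of its longest strictly increasing subsequence.
LIS length is 7 (e.g. 1, 2, 3, 4, 6, 9, 10), so 7 piles are needed.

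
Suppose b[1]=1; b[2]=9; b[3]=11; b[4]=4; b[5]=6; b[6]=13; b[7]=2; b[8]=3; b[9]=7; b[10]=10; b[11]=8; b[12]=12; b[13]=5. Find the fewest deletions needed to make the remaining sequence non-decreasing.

7

Fewest deletions = n − (longest non-decreasing subsequence).
Patience tails:
1 → extends → [1]
9 → extends → [1, 9]
11 → extends → [1, 9, 11]
4 → replaces 9 → [1, 4, 11]
6 → replaces 11 → [1, 4, 6]
13 → extends → [1, 4, 6, 13]
2 → replaces 4 → [1, 2, 6, 13]
3 → replaces 6 → [1, 2, 3, 13]
7 → replaces 13 → [1, 2, 3, 7]
10 → extends → [1, 2, 3, 7, 10]
8 → replaces 10 → [1, 2, 3, 7, 8]
12 → extends → [1, 2, 3, 7, 8, 12]
5 → replaces 7 → [1, 2, 3, 5, 8, 12]
Longest non-decreasing subsequence has length 6, so deletions = 13 − 6 = 7.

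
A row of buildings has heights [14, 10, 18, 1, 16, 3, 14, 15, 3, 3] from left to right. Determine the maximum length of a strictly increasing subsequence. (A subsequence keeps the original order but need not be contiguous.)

Let dp[i] be the length of the longest such subsequence ending at index i:
i:      1  2  3  4  5  6  7  8  9 10
a[i]:  14 10 18  1 16  3 14 15  3  3
dp:     1  1  2  1  2  2  3  4  2  2
Maximum dp value is 4.

4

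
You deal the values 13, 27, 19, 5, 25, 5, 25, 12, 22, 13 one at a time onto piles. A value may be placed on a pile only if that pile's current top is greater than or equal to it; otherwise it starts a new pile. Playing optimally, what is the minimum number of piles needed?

Place each on the leftmost legal pile:
13 → new pile 1 (tops now [13])
27 → new pile 2 (tops now [13, 27])
19 → pile 2 (tops now [13, 19])
5 → pile 1 (tops now [5, 19])
25 → new pile 3 (tops now [5, 19, 25])
5 → pile 1 (tops now [5, 19, 25])
25 → pile 3 (tops now [5, 19, 25])
12 → pile 2 (tops now [5, 12, 25])
22 → pile 3 (tops now [5, 12, 22])
13 → pile 3 (tops now [5, 12, 13])
Three piles.

3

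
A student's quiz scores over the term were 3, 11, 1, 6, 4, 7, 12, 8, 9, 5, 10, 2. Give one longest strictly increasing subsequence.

Patience tails give the LIS length; then backtrack through the dp parents:
3 → extends → [3]
11 → extends → [3, 11]
1 → replaces 3 → [1, 11]
6 → replaces 11 → [1, 6]
4 → replaces 6 → [1, 4]
7 → extends → [1, 4, 7]
12 → extends → [1, 4, 7, 12]
8 → replaces 12 → [1, 4, 7, 8]
9 → extends → [1, 4, 7, 8, 9]
5 → replaces 7 → [1, 4, 5, 8, 9]
10 → extends → [1, 4, 5, 8, 9, 10]
2 → replaces 4 → [1, 2, 5, 8, 9, 10]
Length 6; one witness is 3, 6, 7, 8, 9, 10.

3, 6, 7, 8, 9, 10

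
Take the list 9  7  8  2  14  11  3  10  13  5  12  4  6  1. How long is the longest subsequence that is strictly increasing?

4

Track the smallest tail for each achievable length (strict):
9 → extends → [9]
7 → replaces 9 → [7]
8 → extends → [7, 8]
2 → replaces 7 → [2, 8]
14 → extends → [2, 8, 14]
11 → replaces 14 → [2, 8, 11]
3 → replaces 8 → [2, 3, 11]
10 → replaces 11 → [2, 3, 10]
13 → extends → [2, 3, 10, 13]
5 → replaces 10 → [2, 3, 5, 13]
12 → replaces 13 → [2, 3, 5, 12]
4 → replaces 5 → [2, 3, 4, 12]
6 → replaces 12 → [2, 3, 4, 6]
1 → replaces 2 → [1, 3, 4, 6]
Four tails, so the longest strictly increasing subsequence has length 4 (e.g. 7, 8, 11, 13).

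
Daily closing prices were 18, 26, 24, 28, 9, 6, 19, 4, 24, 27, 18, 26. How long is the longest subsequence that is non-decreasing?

4

Track the smallest tail for each achievable length (allowing ties):
18 → extends → [18]
26 → extends → [18, 26]
24 → replaces 26 → [18, 24]
28 → extends → [18, 24, 28]
9 → replaces 18 → [9, 24, 28]
6 → replaces 9 → [6, 24, 28]
19 → replaces 24 → [6, 19, 28]
4 → replaces 6 → [4, 19, 28]
24 → replaces 28 → [4, 19, 24]
27 → extends → [4, 19, 24, 27]
18 → replaces 19 → [4, 18, 24, 27]
26 → replaces 27 → [4, 18, 24, 26]
Four tails, so the longest non-decreasing subsequence has length 4 (e.g. 18, 24, 24, 27).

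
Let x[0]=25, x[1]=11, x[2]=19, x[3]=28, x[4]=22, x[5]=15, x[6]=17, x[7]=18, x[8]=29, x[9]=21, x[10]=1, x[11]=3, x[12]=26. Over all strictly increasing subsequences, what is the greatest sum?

108

Let S[i] be the best sum of a strictly increasing subsequence ending at i:
i:       0   1   2   3   4   5   6   7   8   9  10  11  12
x[i]:   25  11  19  28  22  15  17  18  29  21   1   3  26
S:      25  11  30  58  52  26  43  61  90  82   1   4 108
Maximum is 108 (e.g. 11 + 15 + 17 + 18 + 21 + 26).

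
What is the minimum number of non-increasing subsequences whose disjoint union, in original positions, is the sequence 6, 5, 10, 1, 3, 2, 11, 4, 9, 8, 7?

4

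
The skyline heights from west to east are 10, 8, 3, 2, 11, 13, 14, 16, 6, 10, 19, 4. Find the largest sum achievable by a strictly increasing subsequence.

Let S[i] be the best sum of a strictly increasing subsequence ending at i:
i:      1  2  3  4  5  6  7  8  9 10 11 12
a[i]:  10  8  3  2 11 13 14 16  6 10 19  4
S:     10  8  3  2 21 34 48 64  9 19 83  7
Maximum is 83 (e.g. 10 + 11 + 13 + 14 + 16 + 19).

83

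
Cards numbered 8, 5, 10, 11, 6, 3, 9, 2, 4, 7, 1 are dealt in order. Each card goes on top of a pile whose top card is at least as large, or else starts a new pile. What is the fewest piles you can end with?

3

Place each on the leftmost legal pile:
8 → new pile 1 (tops now [8])
5 → pile 1 (tops now [5])
10 → new pile 2 (tops now [5, 10])
11 → new pile 3 (tops now [5, 10, 11])
6 → pile 2 (tops now [5, 6, 11])
3 → pile 1 (tops now [3, 6, 11])
9 → pile 3 (tops now [3, 6, 9])
2 → pile 1 (tops now [2, 6, 9])
4 → pile 2 (tops now [2, 4, 9])
7 → pile 3 (tops now [2, 4, 7])
1 → pile 1 (tops now [1, 4, 7])
Three piles.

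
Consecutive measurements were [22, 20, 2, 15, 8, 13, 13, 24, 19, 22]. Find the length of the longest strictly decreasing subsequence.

Let dp[i] be the longest strictly decreasing subsequence ending at i:
i:      1  2  3  4  5  6  7  8  9 10
a[i]:  22 20  2 15  8 13 13 24 19 22
dp:     1  2  3  3  4  4  4  1  3  2
Maximum is 4.

4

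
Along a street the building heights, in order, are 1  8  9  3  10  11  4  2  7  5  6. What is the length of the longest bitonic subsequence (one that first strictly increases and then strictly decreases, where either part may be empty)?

7

inc[i] = longest strictly increasing subsequence ending at i; dec[i] = longest strictly decreasing subsequence starting at i:
i:      1  2  3  4  5  6  7  8  9 10 11
a[i]:   1  8  9  3 10 11  4  2  7  5  6
inc:    1  2  3  2  4  5  3  2  4  4  5
dec:    1  3  3  2  3  3  2  1  2  1  1
Best peak at i=6 (value 11): inc=5, dec=3, length 5+3−1 = 7.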